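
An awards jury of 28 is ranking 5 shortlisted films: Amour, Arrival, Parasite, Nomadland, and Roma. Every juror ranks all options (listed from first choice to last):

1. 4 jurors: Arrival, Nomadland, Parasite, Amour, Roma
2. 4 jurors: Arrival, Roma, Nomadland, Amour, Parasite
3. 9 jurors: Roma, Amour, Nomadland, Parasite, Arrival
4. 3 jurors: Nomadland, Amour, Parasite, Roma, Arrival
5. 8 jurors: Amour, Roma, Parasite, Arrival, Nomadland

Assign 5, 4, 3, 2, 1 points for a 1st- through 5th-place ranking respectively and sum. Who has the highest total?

Amour: 4·2 + 4·2 + 9·4 + 3·4 + 8·5 = 104
Arrival: 4·5 + 4·5 + 9·1 + 3·1 + 8·2 = 68
Parasite: 4·3 + 4·1 + 9·2 + 3·3 + 8·3 = 67
Nomadland: 4·4 + 4·3 + 9·3 + 3·5 + 8·1 = 78
Roma: 4·1 + 4·4 + 9·5 + 3·2 + 8·4 = 103
Amour has the highest Borda score (104).

Amour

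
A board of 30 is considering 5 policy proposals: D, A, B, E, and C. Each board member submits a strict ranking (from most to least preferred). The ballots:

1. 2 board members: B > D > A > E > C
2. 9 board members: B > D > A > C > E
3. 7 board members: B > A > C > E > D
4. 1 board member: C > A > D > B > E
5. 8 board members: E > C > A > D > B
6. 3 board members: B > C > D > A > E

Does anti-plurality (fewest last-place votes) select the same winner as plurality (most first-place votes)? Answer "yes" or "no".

no

Anti-plurality — last-place votes: D 7, A 0, B 8, E 13, C 2. Winner: A.
Plurality — first-place votes: D 0, A 0, B 21, E 8, C 1. Winner: B.
The two methods disagree.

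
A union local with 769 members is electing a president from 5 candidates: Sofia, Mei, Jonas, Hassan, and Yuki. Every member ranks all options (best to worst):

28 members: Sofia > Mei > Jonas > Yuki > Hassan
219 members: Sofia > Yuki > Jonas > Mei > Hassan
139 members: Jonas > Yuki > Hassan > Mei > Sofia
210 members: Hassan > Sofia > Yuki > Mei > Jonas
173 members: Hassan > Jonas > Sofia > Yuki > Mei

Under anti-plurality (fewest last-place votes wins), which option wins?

Yuki

Last-place votes: Sofia 139, Mei 173, Jonas 210, Hassan 247, Yuki 0.
Yuki is ranked last by the fewest voters, so Yuki wins.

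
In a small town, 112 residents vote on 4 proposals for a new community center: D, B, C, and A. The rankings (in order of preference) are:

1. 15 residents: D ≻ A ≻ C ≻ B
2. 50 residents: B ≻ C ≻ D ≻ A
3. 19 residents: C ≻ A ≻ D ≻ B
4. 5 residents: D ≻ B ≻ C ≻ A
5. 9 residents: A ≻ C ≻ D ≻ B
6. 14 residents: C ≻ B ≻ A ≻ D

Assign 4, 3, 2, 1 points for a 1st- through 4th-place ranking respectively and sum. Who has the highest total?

C

D: 15·4 + 50·2 + 19·2 + 5·4 + 9·2 + 14·1 = 250
B: 15·1 + 50·4 + 19·1 + 5·3 + 9·1 + 14·3 = 300
C: 15·2 + 50·3 + 19·4 + 5·2 + 9·3 + 14·4 = 349
A: 15·3 + 50·1 + 19·3 + 5·1 + 9·4 + 14·2 = 221
C has the highest Borda score (349).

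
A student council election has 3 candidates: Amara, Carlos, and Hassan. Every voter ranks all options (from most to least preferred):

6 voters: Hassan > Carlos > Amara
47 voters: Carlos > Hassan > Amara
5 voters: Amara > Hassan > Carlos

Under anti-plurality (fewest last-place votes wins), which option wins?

Last-place votes: Amara 53, Carlos 5, Hassan 0.
Hassan is ranked last by the fewest voters, so Hassan wins.

Hassan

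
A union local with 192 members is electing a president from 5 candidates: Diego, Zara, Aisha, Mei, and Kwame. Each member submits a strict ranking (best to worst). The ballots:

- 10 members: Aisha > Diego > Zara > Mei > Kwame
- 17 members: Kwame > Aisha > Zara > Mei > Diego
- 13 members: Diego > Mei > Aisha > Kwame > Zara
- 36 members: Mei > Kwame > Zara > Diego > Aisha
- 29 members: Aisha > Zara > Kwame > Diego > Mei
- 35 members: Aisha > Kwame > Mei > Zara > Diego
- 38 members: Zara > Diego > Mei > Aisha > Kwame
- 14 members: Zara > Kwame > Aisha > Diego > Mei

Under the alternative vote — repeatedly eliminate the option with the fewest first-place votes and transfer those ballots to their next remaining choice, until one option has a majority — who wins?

Round 1: Diego 13, Zara 52, Aisha 74, Mei 36, Kwame 17. Eliminate Diego.
Round 2: Zara 52, Aisha 74, Mei 49, Kwame 17. Eliminate Kwame.
Round 3: Zara 52, Aisha 91, Mei 49. Eliminate Mei.
Round 4: Zara 88, Aisha 104. Aisha has a majority.

Aisha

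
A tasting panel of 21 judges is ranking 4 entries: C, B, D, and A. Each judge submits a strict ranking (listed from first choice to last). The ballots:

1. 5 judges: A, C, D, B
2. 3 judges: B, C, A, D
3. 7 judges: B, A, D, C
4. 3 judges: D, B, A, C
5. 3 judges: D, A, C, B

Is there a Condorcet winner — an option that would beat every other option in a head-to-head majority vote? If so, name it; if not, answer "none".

none

Checking pairwise contests:
B beats C 13–8.
D beats B 11–10.
A beats D 15–6.
B beats A 13–8.
Every option loses at least one head-to-head, so there is no Condorcet winner.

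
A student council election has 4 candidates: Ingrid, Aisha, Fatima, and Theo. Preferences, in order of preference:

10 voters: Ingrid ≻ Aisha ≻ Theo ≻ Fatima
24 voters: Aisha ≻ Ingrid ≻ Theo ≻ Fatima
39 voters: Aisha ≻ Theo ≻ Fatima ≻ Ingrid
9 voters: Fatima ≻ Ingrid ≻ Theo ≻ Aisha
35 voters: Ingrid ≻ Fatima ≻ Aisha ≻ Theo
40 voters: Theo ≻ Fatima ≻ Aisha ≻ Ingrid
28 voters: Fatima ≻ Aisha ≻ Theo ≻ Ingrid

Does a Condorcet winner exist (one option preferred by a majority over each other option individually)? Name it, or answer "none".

none

Checking pairwise contests:
Aisha beats Ingrid 131–54.
Fatima beats Aisha 112–73.
Theo beats Fatima 113–72.
Aisha beats Theo 136–49.
Every option loses at least one head-to-head, so there is no Condorcet winner.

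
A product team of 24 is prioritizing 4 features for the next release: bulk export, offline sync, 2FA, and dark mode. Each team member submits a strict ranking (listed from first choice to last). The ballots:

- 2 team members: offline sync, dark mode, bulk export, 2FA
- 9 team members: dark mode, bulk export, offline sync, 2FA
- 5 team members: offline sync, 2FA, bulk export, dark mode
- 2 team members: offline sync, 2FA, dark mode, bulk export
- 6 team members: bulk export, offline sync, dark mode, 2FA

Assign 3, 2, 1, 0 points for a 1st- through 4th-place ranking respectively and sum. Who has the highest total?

bulk export: 2·1 + 9·2 + 5·1 + 2·0 + 6·3 = 43
offline sync: 2·3 + 9·1 + 5·3 + 2·3 + 6·2 = 48
2FA: 2·0 + 9·0 + 5·2 + 2·2 + 6·0 = 14
dark mode: 2·2 + 9·3 + 5·0 + 2·1 + 6·1 = 39
offline sync has the highest Borda score (48).

offline sync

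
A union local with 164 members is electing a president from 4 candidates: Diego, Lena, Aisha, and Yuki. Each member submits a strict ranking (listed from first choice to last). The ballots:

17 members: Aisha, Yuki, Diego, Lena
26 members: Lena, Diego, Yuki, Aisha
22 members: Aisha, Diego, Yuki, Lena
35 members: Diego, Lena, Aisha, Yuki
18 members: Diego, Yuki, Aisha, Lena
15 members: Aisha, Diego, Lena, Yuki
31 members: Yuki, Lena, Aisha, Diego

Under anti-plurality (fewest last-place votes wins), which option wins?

Last-place votes: Diego 31, Lena 57, Aisha 26, Yuki 50.
Aisha is ranked last by the fewest voters, so Aisha wins.

Aisha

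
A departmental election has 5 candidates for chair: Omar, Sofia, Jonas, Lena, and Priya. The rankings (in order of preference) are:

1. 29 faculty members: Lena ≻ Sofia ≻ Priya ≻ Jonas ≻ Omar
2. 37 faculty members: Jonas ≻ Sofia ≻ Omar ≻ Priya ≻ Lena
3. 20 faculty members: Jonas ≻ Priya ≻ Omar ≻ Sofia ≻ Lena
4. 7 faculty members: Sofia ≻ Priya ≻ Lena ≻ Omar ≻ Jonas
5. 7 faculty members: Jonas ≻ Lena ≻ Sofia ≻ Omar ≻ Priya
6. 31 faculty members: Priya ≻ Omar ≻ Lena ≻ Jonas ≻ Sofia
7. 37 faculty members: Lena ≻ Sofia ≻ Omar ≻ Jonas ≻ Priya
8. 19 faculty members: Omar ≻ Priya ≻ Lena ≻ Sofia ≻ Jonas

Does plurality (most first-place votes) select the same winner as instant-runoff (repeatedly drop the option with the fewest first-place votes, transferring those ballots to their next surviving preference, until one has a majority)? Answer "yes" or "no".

yes

Plurality — first-place votes: Omar 19, Sofia 7, Jonas 64, Lena 66, Priya 31. Winner: Lena.
Instant-runoff — R1 Omar 19, Sofia 7, Jonas 64, Lena 66, Priya 31 (Sofia out); R2 Omar 19, Jonas 64, Lena 66, Priya 38 (Omar out); R3 Jonas 64, Lena 66, Priya 57 (Priya out); R4 Jonas 64, Lena 123 (Lena winner). Winner: Lena.
The two methods agree.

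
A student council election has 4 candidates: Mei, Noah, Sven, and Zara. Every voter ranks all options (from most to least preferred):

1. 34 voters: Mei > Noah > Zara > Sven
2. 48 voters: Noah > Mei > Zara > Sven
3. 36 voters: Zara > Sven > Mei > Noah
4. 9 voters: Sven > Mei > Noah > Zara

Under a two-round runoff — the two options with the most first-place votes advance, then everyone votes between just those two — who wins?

Noah

Round 1 first-place votes: Mei 34, Noah 48, Sven 9, Zara 36.
Noah and Zara advance.
Runoff: Noah is preferred to Zara by 91 voters; Zara by 36.
Noah wins the runoff.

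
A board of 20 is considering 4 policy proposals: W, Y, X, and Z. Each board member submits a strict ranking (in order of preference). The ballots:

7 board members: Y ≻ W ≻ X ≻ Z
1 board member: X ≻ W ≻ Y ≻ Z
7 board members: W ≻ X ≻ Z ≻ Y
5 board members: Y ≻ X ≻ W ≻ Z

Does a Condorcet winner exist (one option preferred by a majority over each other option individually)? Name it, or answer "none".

Y vs W: 12–8 for Y.
Y vs X: 12–8 for Y.
Y vs Z: 13–7 for Y.
Y beats every other option head-to-head.

Y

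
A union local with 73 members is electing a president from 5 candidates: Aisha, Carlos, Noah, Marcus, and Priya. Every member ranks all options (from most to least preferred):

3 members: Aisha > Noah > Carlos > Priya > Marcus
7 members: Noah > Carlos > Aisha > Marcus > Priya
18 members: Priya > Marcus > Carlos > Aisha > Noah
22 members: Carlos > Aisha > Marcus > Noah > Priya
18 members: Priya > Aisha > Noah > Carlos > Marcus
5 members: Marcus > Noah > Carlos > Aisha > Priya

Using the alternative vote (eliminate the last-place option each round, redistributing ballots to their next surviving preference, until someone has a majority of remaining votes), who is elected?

Round 1: Aisha 3, Carlos 22, Noah 7, Marcus 5, Priya 36. Eliminate Aisha.
Round 2: Carlos 22, Noah 10, Marcus 5, Priya 36. Eliminate Marcus.
Round 3: Carlos 22, Noah 15, Priya 36. Eliminate Noah.
Round 4: Carlos 37, Priya 36. Carlos has a majority.

Carlos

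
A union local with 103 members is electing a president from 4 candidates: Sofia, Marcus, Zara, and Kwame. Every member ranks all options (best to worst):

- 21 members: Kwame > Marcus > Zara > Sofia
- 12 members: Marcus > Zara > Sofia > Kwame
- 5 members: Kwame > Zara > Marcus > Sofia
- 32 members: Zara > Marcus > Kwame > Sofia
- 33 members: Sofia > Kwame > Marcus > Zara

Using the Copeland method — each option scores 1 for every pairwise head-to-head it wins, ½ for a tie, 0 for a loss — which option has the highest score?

Sofia: loses to Marcus, Zara, and Kwame → score 0.
Marcus: beats Sofia and Zara; loses to Kwame → score 2.
Zara: beats Sofia; loses to Marcus and Kwame → score 1.
Kwame: beats Sofia, Marcus, and Zara → score 3.
Kwame has the best pairwise record.

Kwame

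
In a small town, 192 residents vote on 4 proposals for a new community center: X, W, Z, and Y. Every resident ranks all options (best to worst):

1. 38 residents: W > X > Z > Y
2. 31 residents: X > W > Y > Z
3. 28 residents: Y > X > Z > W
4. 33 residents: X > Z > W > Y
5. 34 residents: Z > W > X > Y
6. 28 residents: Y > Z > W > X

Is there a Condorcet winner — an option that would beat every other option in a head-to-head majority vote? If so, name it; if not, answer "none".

none

Checking pairwise contests:
W beats X 100–92.
Z beats W 123–69.
X beats Z 130–62.
X beats Y 136–56.
Every option loses at least one head-to-head, so there is no Condorcet winner.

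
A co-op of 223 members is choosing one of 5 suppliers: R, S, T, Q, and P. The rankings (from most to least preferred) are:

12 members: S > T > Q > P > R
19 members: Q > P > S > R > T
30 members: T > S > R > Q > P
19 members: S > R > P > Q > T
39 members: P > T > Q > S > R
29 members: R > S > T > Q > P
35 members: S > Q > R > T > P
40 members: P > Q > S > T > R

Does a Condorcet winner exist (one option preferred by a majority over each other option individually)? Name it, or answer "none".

S vs R: 194–29 for S.
S vs T: 154–69 for S.
S vs Q: 125–98 for S.
S vs P: 125–98 for S.
S beats every other option head-to-head.

S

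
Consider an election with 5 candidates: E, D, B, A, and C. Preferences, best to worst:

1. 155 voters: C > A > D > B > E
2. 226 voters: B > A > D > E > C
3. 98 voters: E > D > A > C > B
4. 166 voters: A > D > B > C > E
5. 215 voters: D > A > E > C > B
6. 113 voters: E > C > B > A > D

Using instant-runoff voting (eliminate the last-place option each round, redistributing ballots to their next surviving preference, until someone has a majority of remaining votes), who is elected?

Round 1: E 211, D 215, B 226, A 166, C 155. Eliminate C.
Round 2: E 211, D 215, B 226, A 321. Eliminate E.
Round 3: D 313, B 339, A 321. Eliminate D.
Round 4: B 339, A 634. A has a majority.

A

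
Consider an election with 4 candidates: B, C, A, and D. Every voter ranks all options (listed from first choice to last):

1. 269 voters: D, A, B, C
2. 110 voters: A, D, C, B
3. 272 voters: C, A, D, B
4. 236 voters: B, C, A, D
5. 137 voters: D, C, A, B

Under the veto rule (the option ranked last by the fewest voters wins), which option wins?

Last-place votes: B 519, C 269, A 0, D 236.
A is ranked last by the fewest voters, so A wins.

A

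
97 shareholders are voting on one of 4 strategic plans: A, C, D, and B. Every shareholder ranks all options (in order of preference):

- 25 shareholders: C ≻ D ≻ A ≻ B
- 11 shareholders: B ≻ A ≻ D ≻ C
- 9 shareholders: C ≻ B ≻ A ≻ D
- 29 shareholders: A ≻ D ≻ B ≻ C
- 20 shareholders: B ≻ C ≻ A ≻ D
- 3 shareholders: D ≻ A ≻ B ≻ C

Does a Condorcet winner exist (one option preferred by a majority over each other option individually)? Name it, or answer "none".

Checking pairwise contests:
C beats A 54–43.
B beats C 63–34.
A beats D 69–28.
A beats B 57–40.
Every option loses at least one head-to-head, so there is no Condorcet winner.

none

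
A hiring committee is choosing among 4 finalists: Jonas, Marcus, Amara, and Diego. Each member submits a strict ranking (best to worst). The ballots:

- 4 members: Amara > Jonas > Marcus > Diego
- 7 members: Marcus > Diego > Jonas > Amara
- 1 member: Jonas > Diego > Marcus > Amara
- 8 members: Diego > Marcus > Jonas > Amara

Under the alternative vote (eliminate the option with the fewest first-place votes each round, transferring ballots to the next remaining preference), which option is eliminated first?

Round 1: Jonas 1, Marcus 7, Amara 4, Diego 8. Eliminate Jonas.

Jonas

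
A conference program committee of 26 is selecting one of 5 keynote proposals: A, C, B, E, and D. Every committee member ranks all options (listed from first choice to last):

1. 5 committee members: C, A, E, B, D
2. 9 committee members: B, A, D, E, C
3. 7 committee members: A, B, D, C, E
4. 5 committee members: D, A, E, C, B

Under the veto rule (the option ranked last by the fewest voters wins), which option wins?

Last-place votes: A 0, C 9, B 5, E 7, D 5.
A is ranked last by the fewest voters, so A wins.

A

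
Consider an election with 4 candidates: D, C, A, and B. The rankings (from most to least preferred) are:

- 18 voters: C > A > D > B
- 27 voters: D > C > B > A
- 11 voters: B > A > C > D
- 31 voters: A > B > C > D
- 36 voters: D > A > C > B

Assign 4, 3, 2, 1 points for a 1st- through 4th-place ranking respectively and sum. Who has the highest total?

D: 18·2 + 27·4 + 11·1 + 31·1 + 36·4 = 330
C: 18·4 + 27·3 + 11·2 + 31·2 + 36·2 = 309
A: 18·3 + 27·1 + 11·3 + 31·4 + 36·3 = 346
B: 18·1 + 27·2 + 11·4 + 31·3 + 36·1 = 245
A has the highest Borda score (346).

A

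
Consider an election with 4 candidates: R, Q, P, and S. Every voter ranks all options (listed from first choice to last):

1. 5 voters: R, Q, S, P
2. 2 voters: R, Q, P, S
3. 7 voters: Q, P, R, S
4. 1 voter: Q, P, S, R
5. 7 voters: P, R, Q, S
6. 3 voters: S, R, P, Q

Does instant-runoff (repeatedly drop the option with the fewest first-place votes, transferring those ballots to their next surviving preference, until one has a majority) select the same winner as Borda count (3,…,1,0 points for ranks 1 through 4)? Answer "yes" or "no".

yes

Instant-runoff — R1 R 7, Q 8, P 7, S 3 (S out); R2 R 10, Q 8, P 7 (P out); R3 R 17, Q 8 (R winner). Winner: R.
Borda — scores: R 48, Q 45, P 42, S 15. Winner: R.
The two methods agree.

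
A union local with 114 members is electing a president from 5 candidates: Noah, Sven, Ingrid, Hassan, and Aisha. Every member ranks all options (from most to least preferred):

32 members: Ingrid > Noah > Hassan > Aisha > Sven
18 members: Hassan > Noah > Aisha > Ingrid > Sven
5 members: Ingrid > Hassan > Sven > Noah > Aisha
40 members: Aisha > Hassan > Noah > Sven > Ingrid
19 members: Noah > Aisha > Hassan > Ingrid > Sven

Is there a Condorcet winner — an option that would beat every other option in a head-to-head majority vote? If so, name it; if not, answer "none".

none

Checking pairwise contests:
Hassan beats Noah 63–51.
Noah beats Sven 109–5.
Noah beats Ingrid 77–37.
Aisha beats Hassan 59–55.
Noah beats Aisha 74–40.
Every option loses at least one head-to-head, so there is no Condorcet winner.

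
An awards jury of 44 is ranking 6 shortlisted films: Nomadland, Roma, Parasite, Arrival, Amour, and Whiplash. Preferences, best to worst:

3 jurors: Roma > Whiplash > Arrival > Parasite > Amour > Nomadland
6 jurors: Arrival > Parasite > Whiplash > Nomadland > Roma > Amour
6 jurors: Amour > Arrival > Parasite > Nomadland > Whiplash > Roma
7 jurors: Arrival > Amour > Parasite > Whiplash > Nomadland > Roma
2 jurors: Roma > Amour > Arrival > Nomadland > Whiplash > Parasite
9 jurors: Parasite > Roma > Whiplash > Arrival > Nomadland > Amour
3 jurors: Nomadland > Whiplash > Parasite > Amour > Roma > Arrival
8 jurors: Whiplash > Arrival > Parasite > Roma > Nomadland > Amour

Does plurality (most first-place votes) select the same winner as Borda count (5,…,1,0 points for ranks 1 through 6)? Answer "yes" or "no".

Plurality — first-place votes: Nomadland 3, Roma 5, Parasite 9, Arrival 13, Amour 6, Whiplash 8. Winner: Arrival.
Borda — scores: Nomadland 67, Roma 86, Parasite 147, Arrival 154, Amour 75, Whiplash 131. Winner: Arrival.
The two methods agree.

yes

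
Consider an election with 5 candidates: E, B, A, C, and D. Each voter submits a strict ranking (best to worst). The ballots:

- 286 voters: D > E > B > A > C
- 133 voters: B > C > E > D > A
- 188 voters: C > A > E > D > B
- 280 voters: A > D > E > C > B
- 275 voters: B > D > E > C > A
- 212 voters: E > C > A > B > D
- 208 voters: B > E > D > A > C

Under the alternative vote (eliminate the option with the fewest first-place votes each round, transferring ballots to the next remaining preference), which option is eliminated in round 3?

D

Round 1: E 212, B 616, A 280, C 188, D 286. Eliminate C.
Round 2: E 212, B 616, A 468, D 286. Eliminate E.
Round 3: B 616, A 680, D 286. Eliminate D.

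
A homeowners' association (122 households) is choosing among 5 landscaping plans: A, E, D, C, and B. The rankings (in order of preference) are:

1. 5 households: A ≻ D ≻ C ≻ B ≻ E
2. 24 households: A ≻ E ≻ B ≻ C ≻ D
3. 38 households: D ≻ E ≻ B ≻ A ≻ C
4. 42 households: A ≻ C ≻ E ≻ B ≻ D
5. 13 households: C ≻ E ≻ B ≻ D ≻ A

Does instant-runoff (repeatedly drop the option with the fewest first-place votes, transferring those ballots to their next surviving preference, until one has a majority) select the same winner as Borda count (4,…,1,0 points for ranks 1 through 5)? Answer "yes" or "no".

yes

Instant-runoff — R1 A 71, E 0, D 38, C 13, B 0 (A winner). Winner: A.
Borda — scores: A 322, E 309, D 180, C 212, B 197. Winner: A.
The two methods agree.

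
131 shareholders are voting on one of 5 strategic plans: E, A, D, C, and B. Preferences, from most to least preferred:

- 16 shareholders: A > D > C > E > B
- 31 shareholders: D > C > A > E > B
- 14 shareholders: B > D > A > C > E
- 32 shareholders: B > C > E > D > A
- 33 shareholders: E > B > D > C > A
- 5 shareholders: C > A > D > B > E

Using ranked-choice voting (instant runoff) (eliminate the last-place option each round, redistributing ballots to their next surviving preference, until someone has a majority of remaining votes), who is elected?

Round 1: E 33, A 16, D 31, C 5, B 46. Eliminate C.
Round 2: E 33, A 21, D 31, B 46. Eliminate A.
Round 3: E 33, D 52, B 46. Eliminate E.
Round 4: D 52, B 79. B has a majority.

B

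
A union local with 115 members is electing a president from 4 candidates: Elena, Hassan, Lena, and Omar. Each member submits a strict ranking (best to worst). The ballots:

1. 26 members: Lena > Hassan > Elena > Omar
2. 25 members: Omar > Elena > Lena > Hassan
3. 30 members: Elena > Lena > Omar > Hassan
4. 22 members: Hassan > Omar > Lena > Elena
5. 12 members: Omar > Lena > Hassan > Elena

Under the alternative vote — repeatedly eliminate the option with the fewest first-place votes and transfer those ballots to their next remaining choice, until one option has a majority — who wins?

Round 1: Elena 30, Hassan 22, Lena 26, Omar 37. Eliminate Hassan.
Round 2: Elena 30, Lena 26, Omar 59. Omar has a majority.

Omar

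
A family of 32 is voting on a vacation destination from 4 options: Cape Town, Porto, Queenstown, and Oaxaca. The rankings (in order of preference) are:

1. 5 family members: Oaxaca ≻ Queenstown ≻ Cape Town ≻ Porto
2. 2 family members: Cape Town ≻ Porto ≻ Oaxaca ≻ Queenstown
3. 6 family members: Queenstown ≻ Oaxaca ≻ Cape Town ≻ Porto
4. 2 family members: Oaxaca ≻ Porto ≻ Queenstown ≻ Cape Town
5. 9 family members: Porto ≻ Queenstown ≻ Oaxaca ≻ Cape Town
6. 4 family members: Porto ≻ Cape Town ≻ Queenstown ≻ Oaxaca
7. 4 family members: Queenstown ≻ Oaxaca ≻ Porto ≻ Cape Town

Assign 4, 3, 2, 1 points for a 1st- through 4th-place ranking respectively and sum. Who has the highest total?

Queenstown

Cape Town: 5·2 + 2·4 + 6·2 + 2·1 + 9·1 + 4·3 + 4·1 = 57
Porto: 5·1 + 2·3 + 6·1 + 2·3 + 9·4 + 4·4 + 4·2 = 83
Queenstown: 5·3 + 2·1 + 6·4 + 2·2 + 9·3 + 4·2 + 4·4 = 96
Oaxaca: 5·4 + 2·2 + 6·3 + 2·4 + 9·2 + 4·1 + 4·3 = 84
Queenstown has the highest Borda score (96).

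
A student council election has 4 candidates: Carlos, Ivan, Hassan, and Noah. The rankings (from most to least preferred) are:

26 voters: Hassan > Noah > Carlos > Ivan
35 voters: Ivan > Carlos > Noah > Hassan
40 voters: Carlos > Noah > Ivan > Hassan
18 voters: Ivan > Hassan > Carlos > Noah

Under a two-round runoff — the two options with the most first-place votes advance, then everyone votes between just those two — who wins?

Round 1 first-place votes: Carlos 40, Ivan 53, Hassan 26, Noah 0.
Ivan and Carlos advance.
Runoff: Ivan is preferred to Carlos by 53 voters; Carlos by 66.
Carlos wins the runoff.

Carlos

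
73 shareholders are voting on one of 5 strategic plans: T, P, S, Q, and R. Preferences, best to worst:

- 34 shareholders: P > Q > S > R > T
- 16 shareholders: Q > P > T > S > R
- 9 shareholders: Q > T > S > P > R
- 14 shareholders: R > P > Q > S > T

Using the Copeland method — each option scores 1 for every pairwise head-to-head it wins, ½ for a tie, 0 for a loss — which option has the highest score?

P

T: loses to P, S, Q, and R → score 0.
P: beats T, S, Q, and R → score 4.
S: beats T and R; loses to P and Q → score 2.
Q: beats T, S, and R; loses to P → score 3.
R: beats T; loses to P, S, and Q → score 1.
P has the best pairwise record.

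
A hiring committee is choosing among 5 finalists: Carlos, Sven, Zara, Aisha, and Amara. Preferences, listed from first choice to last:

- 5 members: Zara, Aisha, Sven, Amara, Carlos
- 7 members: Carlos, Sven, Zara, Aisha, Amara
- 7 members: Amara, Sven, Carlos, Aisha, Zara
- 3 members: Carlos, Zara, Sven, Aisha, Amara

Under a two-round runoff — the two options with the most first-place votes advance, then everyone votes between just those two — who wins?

Round 1 first-place votes: Carlos 10, Sven 0, Zara 5, Aisha 0, Amara 7.
Carlos and Amara advance.
Runoff: Carlos is preferred to Amara by 10 voters; Amara by 12.
Amara wins the runoff.

Amara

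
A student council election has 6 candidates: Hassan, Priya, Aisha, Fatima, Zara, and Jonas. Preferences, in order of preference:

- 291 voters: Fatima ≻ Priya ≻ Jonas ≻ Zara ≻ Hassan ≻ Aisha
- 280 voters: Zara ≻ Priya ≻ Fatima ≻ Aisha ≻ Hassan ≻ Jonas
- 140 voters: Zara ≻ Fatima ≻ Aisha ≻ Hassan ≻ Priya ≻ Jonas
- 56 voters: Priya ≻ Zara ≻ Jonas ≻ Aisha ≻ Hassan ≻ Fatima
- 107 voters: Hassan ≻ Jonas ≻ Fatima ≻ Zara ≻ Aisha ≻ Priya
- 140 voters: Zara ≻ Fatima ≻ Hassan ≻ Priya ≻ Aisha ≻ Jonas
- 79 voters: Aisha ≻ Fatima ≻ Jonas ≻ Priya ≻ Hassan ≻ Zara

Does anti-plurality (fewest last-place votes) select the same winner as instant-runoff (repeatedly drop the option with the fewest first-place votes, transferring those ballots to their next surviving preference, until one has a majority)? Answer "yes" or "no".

no

Anti-plurality — last-place votes: Hassan 0, Priya 107, Aisha 291, Fatima 56, Zara 79, Jonas 560. Winner: Hassan.
Instant-runoff — R1 Hassan 107, Priya 56, Aisha 79, Fatima 291, Zara 560, Jonas 0 (Zara winner). Winner: Zara.
The two methods disagree.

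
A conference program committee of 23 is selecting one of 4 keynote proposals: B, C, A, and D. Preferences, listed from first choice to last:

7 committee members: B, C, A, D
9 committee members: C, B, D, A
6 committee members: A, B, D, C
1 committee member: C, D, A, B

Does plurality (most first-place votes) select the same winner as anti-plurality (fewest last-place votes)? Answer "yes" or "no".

no

Plurality — first-place votes: B 7, C 10, A 6, D 0. Winner: C.
Anti-plurality — last-place votes: B 1, C 6, A 9, D 7. Winner: B.
The two methods disagree.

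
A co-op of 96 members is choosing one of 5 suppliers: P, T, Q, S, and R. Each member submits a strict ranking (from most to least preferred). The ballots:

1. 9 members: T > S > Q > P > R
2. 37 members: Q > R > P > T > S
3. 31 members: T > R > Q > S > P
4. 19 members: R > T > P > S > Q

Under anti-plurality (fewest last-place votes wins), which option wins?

Last-place votes: P 31, T 0, Q 19, S 37, R 9.
T is ranked last by the fewest voters, so T wins.

T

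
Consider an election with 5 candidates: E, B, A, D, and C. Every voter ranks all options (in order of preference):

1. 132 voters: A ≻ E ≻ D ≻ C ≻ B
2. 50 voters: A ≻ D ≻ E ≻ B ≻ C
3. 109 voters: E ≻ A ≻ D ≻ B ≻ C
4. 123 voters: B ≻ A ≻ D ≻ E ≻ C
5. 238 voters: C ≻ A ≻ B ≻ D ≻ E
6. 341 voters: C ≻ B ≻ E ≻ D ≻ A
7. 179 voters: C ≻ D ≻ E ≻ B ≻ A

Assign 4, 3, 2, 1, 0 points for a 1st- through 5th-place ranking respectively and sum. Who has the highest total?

E: 132·3 + 50·2 + 109·4 + 123·1 + 238·0 + 341·2 + 179·2 = 2095
B: 132·0 + 50·1 + 109·1 + 123·4 + 238·2 + 341·3 + 179·1 = 2329
A: 132·4 + 50·4 + 109·3 + 123·3 + 238·3 + 341·0 + 179·0 = 2138
D: 132·2 + 50·3 + 109·2 + 123·2 + 238·1 + 341·1 + 179·3 = 1994
C: 132·1 + 50·0 + 109·0 + 123·0 + 238·4 + 341·4 + 179·4 = 3164
C has the highest Borda score (3164).

C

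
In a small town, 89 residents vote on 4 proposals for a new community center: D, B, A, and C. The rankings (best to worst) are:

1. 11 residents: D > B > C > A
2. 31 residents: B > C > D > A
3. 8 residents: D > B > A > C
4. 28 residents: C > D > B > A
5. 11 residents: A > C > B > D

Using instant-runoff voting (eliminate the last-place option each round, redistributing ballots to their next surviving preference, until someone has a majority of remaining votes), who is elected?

B

Round 1: D 19, B 31, A 11, C 28. Eliminate A.
Round 2: D 19, B 31, C 39. Eliminate D.
Round 3: B 50, C 39. B has a majority.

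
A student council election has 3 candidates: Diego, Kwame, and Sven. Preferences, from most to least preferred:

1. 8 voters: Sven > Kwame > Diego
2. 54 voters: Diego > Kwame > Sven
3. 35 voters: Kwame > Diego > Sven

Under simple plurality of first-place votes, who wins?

Diego

First-place votes: Diego 54, Kwame 35, Sven 8.
Diego has the most first-place votes.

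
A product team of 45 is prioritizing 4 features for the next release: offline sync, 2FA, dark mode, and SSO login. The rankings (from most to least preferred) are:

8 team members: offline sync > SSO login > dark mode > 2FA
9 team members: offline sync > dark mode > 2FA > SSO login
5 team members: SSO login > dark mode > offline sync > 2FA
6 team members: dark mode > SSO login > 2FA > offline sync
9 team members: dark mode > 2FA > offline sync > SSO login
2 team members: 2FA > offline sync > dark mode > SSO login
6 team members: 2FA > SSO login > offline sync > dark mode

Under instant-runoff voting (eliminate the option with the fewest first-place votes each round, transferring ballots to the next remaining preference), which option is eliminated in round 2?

2FA

Round 1: offline sync 17, 2FA 8, dark mode 15, SSO login 5. Eliminate SSO login.
Round 2: offline sync 17, 2FA 8, dark mode 20. Eliminate 2FA.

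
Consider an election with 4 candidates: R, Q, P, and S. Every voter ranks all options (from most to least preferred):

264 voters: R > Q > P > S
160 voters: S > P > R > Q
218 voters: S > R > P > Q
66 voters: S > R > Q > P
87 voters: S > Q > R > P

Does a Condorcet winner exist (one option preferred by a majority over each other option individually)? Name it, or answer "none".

S

S vs R: 531–264 for S.
S vs Q: 531–264 for S.
S vs P: 531–264 for S.
S beats every other option head-to-head.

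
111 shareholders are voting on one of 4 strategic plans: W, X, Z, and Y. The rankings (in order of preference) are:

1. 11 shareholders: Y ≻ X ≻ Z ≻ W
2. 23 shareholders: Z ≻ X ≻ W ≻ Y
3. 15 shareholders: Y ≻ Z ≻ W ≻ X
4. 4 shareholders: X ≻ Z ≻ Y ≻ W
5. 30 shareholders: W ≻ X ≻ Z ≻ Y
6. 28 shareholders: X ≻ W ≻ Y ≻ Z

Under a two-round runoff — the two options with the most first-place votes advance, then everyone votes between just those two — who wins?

Round 1 first-place votes: W 30, X 32, Z 23, Y 26.
X and W advance.
Runoff: X is preferred to W by 66 voters; W by 45.
X wins the runoff.

X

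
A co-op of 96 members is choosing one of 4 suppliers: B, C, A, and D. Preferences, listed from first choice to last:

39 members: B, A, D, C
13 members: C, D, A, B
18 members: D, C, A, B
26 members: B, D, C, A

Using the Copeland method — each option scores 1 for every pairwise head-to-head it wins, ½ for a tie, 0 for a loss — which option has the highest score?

B

B: beats C, A, and D → score 3.
C: beats A; loses to B and D → score 1.
A: loses to B, C, and D → score 0.
D: beats C and A; loses to B → score 2.
B has the best pairwise record.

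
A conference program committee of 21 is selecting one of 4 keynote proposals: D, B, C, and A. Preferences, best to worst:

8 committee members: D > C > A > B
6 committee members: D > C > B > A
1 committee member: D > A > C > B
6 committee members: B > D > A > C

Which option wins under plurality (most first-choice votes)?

D

First-place votes: D 15, B 6, C 0, A 0.
D has the most first-place votes.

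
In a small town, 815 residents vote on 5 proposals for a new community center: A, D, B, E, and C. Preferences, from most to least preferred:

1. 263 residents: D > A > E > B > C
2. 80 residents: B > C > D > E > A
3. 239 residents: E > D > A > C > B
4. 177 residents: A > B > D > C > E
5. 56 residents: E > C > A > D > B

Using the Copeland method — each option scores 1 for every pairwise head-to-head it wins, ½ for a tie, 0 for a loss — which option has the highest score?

A: beats B, E, and C; loses to D → score 3.
D: beats A, B, E, and C → score 4.
B: beats C; loses to A, D, and E → score 1.
E: beats B and C; loses to A and D → score 2.
C: loses to A, D, B, and E → score 0.
D has the best pairwise record.

D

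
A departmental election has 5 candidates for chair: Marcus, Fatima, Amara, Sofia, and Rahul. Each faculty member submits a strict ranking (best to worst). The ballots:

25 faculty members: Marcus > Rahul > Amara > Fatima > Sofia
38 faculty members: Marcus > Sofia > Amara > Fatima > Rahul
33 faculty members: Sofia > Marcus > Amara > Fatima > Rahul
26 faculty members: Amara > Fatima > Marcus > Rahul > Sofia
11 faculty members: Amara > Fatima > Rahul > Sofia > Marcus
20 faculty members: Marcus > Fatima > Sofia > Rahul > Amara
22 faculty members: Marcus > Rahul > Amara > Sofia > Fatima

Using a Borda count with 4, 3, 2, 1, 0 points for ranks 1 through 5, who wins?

Marcus

Marcus: 25·4 + 38·4 + 33·3 + 26·2 + 11·0 + 20·4 + 22·4 = 571
Fatima: 25·1 + 38·1 + 33·1 + 26·3 + 11·3 + 20·3 + 22·0 = 267
Amara: 25·2 + 38·2 + 33·2 + 26·4 + 11·4 + 20·0 + 22·2 = 384
Sofia: 25·0 + 38·3 + 33·4 + 26·0 + 11·1 + 20·2 + 22·1 = 319
Rahul: 25·3 + 38·0 + 33·0 + 26·1 + 11·2 + 20·1 + 22·3 = 209
Marcus has the highest Borda score (571).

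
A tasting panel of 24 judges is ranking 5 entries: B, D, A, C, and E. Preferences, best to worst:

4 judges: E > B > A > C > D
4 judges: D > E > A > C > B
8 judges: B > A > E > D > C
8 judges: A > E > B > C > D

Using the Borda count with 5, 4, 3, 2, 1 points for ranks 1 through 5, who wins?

A

B: 4·4 + 4·1 + 8·5 + 8·3 = 84
D: 4·1 + 4·5 + 8·2 + 8·1 = 48
A: 4·3 + 4·3 + 8·4 + 8·5 = 96
C: 4·2 + 4·2 + 8·1 + 8·2 = 40
E: 4·5 + 4·4 + 8·3 + 8·4 = 92
A has the highest Borda score (96).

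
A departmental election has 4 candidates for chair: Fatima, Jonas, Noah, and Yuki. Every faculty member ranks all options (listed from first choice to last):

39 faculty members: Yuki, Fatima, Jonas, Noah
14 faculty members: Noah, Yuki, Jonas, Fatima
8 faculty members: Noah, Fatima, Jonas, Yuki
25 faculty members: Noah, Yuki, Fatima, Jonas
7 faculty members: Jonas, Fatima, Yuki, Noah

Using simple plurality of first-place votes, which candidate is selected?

Noah

First-place votes: Fatima 0, Jonas 7, Noah 47, Yuki 39.
Noah has the most first-place votes.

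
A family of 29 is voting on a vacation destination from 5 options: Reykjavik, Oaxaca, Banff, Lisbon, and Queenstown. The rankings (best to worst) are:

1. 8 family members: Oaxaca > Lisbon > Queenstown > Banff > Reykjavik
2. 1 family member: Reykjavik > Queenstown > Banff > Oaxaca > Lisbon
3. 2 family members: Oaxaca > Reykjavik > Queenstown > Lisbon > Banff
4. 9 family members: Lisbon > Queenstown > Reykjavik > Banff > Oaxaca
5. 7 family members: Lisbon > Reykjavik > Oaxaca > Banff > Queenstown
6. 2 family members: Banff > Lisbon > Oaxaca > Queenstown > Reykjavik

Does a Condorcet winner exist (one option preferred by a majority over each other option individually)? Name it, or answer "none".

Lisbon

Lisbon vs Reykjavik: 26–3 for Lisbon.
Lisbon vs Oaxaca: 18–11 for Lisbon.
Lisbon vs Banff: 26–3 for Lisbon.
Lisbon vs Queenstown: 26–3 for Lisbon.
Lisbon beats every other option head-to-head.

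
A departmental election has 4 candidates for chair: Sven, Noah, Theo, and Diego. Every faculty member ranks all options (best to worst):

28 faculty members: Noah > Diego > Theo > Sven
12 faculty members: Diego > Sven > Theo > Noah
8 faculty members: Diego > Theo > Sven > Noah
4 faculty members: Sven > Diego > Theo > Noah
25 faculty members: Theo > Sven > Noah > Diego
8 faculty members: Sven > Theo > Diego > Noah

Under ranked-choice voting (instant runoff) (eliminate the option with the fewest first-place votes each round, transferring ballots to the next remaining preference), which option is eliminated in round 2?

Diego

Round 1: Sven 12, Noah 28, Theo 25, Diego 20. Eliminate Sven.
Round 2: Noah 28, Theo 33, Diego 24. Eliminate Diego.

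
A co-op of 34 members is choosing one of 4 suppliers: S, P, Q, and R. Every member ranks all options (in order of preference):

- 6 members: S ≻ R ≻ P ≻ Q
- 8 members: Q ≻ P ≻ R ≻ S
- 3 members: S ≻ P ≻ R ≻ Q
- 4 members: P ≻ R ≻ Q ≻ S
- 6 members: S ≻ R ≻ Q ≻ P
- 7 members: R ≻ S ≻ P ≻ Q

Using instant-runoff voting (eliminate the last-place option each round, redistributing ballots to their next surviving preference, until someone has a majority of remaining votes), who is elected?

R

Round 1: S 15, P 4, Q 8, R 7. Eliminate P.
Round 2: S 15, Q 8, R 11. Eliminate Q.
Round 3: S 15, R 19. R has a majority.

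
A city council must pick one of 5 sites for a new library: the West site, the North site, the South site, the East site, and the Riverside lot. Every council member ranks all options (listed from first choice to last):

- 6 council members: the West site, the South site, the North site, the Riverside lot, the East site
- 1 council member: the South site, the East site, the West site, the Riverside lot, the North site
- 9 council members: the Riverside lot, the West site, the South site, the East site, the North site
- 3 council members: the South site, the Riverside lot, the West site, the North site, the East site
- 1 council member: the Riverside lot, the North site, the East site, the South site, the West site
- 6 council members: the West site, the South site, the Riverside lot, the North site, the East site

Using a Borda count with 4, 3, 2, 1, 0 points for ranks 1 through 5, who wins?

the West site

the West site: 6·4 + 1·2 + 9·3 + 3·2 + 1·0 + 6·4 = 83
the North site: 6·2 + 1·0 + 9·0 + 3·1 + 1·3 + 6·1 = 24
the South site: 6·3 + 1·4 + 9·2 + 3·4 + 1·1 + 6·3 = 71
the East site: 6·0 + 1·3 + 9·1 + 3·0 + 1·2 + 6·0 = 14
the Riverside lot: 6·1 + 1·1 + 9·4 + 3·3 + 1·4 + 6·2 = 68
the West site has the highest Borda score (83).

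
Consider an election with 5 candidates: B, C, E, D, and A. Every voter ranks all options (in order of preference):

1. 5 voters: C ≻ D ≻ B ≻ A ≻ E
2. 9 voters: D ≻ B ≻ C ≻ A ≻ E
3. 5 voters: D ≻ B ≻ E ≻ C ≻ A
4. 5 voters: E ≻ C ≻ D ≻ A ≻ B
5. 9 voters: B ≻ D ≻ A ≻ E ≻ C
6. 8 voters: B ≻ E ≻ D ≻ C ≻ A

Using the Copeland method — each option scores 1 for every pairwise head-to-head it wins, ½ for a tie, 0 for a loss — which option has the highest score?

D

B: beats C, E, and A; loses to D → score 3.
C: beats A; loses to B, E, and D → score 1.
E: beats C; loses to B, D, and A → score 1.
D: beats B, C, E, and A → score 4.
A: beats E; loses to B, C, and D → score 1.
D has the best pairwise record.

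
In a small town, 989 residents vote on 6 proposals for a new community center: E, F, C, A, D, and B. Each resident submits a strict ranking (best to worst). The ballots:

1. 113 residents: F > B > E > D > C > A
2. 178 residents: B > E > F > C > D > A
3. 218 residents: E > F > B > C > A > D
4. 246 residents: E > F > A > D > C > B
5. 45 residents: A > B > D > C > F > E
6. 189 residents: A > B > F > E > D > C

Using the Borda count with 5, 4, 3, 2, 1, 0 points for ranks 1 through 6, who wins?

E: 113·3 + 178·4 + 218·5 + 246·5 + 45·0 + 189·2 = 3749
F: 113·5 + 178·3 + 218·4 + 246·4 + 45·1 + 189·3 = 3567
C: 113·1 + 178·2 + 218·2 + 246·1 + 45·2 + 189·0 = 1241
A: 113·0 + 178·0 + 218·1 + 246·3 + 45·5 + 189·5 = 2126
D: 113·2 + 178·1 + 218·0 + 246·2 + 45·3 + 189·1 = 1220
B: 113·4 + 178·5 + 218·3 + 246·0 + 45·4 + 189·4 = 2932
E has the highest Borda score (3749).

E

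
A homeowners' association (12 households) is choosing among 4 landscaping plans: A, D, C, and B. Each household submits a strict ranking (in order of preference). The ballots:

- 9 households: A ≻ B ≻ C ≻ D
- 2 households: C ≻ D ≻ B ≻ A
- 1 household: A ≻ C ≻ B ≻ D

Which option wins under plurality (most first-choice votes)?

A

First-place votes: A 10, D 0, C 2, B 0.
A has the most first-place votes.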